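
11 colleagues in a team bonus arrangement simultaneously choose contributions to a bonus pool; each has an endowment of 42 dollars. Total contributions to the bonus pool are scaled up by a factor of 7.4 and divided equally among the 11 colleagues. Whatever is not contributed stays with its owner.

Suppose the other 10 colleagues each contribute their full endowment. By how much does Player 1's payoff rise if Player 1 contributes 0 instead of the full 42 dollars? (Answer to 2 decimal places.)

13.75 dollars

Switching from a contribution of 42 to 0 lets Player 1 keep an extra 42 dollars, but lowers the bonus pool by 42, which costs Player 1 their own share of that drop: 7.4/11 × 42 = 28.25.
Net gain = 42 − 28.25 = 13.75. The private return per contributed unit (0.6727) is below 1, so free-riding is indeed the best response regardless of what the others do.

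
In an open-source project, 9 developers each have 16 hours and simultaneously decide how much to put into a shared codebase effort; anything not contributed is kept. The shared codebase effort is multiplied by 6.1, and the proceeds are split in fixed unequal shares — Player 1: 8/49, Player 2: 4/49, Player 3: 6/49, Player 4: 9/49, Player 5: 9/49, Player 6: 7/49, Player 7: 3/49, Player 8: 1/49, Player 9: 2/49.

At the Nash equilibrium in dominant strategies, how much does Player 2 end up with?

A player with share s gets back 6.1·s per unit contributed, so full contribution is dominant for anyone with s > 1/6.1 = 0.1639 and zero contribution is dominant for anyone below.
Player 4 and Player 5 clear that bar, contributing 16 each; the remaining 7 contribute 0. Total contributed: 32.
Player 2 keeps 16 and receives 6.1 × 32 × 4/49 = 15.93 from the shared codebase effort, for a payoff of 31.93.

31.93 hours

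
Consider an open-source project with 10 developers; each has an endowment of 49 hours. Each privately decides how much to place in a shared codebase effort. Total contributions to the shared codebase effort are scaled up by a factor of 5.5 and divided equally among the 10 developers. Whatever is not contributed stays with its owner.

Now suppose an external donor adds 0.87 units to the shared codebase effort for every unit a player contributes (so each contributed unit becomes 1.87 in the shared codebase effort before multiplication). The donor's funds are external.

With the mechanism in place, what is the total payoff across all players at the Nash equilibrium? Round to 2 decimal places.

With the mechanism, a contributed unit returns 5.5 × 1.87 / 10 = 1.0285 per unit of net cost to the contributor — now above 1 — so contributing fully is weakly dominant for every player.
So the Nash equilibrium is full contribution by all 10; the group earns 5.5 × 1.87 × 490 = 5039.65.

5039.65 hours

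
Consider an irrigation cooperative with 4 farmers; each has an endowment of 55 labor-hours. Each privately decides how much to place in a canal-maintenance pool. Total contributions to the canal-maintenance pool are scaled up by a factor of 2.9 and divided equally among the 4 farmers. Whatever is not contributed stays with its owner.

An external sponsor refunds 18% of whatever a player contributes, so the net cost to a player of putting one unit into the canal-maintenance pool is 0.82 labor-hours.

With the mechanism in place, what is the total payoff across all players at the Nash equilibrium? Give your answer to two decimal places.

220.00 labor-hours

With the mechanism, a contributed unit returns (2.9/4) / 0.82 = 0.8841 per unit of net cost — still below 1 — so contributing 0 remains dominant for every player.
At the Nash equilibrium no one contributes; group total payoff = 4 × 55 = 220.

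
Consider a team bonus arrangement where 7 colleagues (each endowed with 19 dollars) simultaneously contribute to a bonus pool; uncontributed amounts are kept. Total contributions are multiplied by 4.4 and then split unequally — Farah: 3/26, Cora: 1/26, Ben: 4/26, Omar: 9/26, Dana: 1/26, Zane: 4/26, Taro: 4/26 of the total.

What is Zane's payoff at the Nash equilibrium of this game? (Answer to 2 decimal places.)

For player j, contributing a unit is worthwhile iff 4.4 × (j's share) ≥ 1, i.e. iff j's share is at least 0.2273.
The only share above 0.2273 is Omar's 9/26, contributing 19; the remaining 6 contribute 0. Total contributed: 19.
Zane keeps 19 and receives 4.4 × 19 × 4/26 = 12.86 from the bonus pool, for a payoff of 31.86.

31.86 dollars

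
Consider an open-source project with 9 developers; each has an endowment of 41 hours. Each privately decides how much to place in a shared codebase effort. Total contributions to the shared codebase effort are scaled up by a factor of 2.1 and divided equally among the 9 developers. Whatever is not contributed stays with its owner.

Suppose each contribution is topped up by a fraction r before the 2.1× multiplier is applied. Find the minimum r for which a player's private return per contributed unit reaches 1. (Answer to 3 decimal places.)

3.286

With matching at rate r, one contributed unit becomes (1 + r) in the shared codebase effort and returns 2.1 × (1 + r) / 9 to the contributor.
Setting this equal to 1: 1 + r = 9/2.1 = 4.2857.
So the minimum matching rate is r = 4.2857 − 1 = 3.286.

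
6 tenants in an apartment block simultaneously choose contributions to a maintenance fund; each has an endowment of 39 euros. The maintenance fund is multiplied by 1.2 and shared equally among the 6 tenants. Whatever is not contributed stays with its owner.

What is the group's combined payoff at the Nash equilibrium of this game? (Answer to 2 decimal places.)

234.00 euros

Each contributed unit returns 1.2/6 = 0.2000 to its contributor — below 1 — so contributing 0 is dominant for every player. At the Nash equilibrium everyone keeps their 39, and the group total is 6 × 39 = 234.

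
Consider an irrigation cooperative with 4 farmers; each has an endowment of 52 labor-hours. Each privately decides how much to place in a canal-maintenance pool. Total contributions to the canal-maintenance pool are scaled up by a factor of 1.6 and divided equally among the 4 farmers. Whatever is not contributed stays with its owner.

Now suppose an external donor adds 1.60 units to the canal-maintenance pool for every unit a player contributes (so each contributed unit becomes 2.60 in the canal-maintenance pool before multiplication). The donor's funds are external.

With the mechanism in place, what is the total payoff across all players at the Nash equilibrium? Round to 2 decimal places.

865.28 labor-hours

Under the mechanism each unit contributed yields 1.6 × 2.60 / 4 = 1.0400 back to its contributor per unit of net cost, which exceeds 1, making full contribution the dominant choice for everyone.
At the Nash equilibrium everyone contributes 52. Group total payoff = 1.6 × 2.60 × 208 = 865.28.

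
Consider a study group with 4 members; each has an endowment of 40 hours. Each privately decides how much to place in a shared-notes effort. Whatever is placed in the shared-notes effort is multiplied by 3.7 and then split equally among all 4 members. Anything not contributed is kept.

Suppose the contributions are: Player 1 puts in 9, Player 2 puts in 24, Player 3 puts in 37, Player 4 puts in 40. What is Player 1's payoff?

132.75 hours

Total contributed: 9 + 24 + 37 + 40 = 110.
Each receives 3.7 × 110 / 4 = 101.75 from the shared-notes effort.
Player 1 keeps 40 − 9 = 31, so Player 1's payoff is 31 + 101.75 = 132.75.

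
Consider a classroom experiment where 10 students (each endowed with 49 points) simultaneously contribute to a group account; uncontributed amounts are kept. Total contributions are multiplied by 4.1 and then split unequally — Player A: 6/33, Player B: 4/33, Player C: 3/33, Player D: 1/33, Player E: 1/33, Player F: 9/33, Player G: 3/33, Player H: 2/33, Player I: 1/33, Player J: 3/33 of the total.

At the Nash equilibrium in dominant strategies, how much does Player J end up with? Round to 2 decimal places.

67.26 points

For player j, contributing a unit is worthwhile iff 4.1 × (j's share) ≥ 1, i.e. iff j's share is at least 0.2439.
The only share above 0.2439 is Player F's 9/33, contributing 49; the remaining 9 contribute 0. Total contributed: 49.
Player J keeps 49 and receives 4.1 × 49 × 3/33 = 18.26 from the group account, for a payoff of 67.26.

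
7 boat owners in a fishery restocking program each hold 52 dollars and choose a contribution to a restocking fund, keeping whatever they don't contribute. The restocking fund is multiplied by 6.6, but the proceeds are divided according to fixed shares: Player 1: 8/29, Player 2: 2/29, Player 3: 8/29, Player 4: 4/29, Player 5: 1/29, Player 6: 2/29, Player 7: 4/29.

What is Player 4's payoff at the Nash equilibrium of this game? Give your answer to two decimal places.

146.68 dollars

Each unit j contributes comes back to j as 6.6 × (j's share), so j prefers to contribute only if that share exceeds 1/6.6 = 0.1515; otherwise keeping the unit dominates.
The shares above 0.1515 belong to Player 1 and Player 3, contributing 52 each; the remaining 5 contribute 0. Total contributed: 104.
Player 4 keeps 52 and receives 6.6 × 104 × 4/29 = 94.68 from the restocking fund, for a payoff of 146.68.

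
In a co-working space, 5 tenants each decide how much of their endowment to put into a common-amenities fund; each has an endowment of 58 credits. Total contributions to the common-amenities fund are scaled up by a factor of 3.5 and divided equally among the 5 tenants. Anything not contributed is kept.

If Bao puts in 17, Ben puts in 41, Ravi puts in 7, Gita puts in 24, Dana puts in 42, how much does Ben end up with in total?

Total contributed: 17 + 41 + 7 + 24 + 42 = 131.
Each receives 3.5 × 131 / 5 = 91.70 from the common-amenities fund.
Ben keeps 58 − 41 = 17, so Ben's payoff is 17 + 91.70 = 108.70.

108.70 credits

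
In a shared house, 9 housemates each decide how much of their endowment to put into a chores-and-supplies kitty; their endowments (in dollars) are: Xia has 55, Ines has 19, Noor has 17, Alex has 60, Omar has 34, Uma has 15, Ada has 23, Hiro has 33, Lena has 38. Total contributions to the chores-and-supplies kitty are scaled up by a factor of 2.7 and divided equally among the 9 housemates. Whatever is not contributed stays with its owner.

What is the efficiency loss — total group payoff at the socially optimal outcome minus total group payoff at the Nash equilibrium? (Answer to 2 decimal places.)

499.80 dollars

The private return per contributed unit is 2.7/9 = 0.3000 < 1 for every player regardless of endowment, so the Nash equilibrium is zero contribution and the group total is Σ E_j = 55 + 19 + 17 + 60 + 34 + 15 + 23 + 33 + 38 = 294.
Each contributed unit returns 2.700 to the group, so the social optimum is full contribution by everyone: group total = 2.700 × 294 = 793.80.
Efficiency loss = (2.700 − 1) × 294 = 499.80.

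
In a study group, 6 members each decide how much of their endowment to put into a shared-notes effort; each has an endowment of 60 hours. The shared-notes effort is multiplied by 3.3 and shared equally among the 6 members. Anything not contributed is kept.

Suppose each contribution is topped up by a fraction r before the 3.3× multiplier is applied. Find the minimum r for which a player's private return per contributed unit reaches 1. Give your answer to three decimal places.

With matching at rate r, one contributed unit becomes (1 + r) in the shared-notes effort and returns 3.3 × (1 + r) / 6 to the contributor.
Setting this equal to 1: 1 + r = 6/3.3 = 1.8182.
So the minimum matching rate is r = 1.8182 − 1 = 0.818.

0.818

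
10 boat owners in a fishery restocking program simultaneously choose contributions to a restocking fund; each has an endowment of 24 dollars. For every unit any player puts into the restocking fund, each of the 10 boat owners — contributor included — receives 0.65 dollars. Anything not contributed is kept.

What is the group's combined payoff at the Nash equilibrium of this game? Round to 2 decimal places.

240.00 dollars

The private return per contributed unit is 0.65 < 1, so contributing 0 is dominant for every player. At the Nash equilibrium everyone keeps their 24, and the group total is 10 × 24 = 240.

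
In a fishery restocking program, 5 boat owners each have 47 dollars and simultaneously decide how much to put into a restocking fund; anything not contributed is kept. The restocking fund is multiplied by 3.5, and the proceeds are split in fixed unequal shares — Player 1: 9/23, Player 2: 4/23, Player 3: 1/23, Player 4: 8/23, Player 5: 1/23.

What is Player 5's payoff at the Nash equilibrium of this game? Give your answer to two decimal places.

Each unit j contributes comes back to j as 3.5 × (j's share), so j prefers to contribute only if that share exceeds 1/3.5 = 0.2857; otherwise keeping the unit dominates.
Player 1 and Player 4 clear that bar, contributing 47 each; the remaining 3 contribute 0. Total contributed: 94.
Player 5 keeps 47 and receives 3.5 × 94 × 1/23 = 14.30 from the restocking fund, for a payoff of 61.30.

61.30 dollars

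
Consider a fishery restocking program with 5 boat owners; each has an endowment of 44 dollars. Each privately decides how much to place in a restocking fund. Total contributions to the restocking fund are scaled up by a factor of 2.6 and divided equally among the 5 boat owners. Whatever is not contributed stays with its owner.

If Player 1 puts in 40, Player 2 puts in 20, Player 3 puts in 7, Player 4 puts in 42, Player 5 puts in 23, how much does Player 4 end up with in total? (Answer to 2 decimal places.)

Total contributed: 40 + 20 + 7 + 42 + 23 = 132.
Each receives 2.6 × 132 / 5 = 68.64 from the restocking fund.
Player 4 keeps 44 − 42 = 2, so Player 4's payoff is 2 + 68.64 = 70.64.

70.64 dollars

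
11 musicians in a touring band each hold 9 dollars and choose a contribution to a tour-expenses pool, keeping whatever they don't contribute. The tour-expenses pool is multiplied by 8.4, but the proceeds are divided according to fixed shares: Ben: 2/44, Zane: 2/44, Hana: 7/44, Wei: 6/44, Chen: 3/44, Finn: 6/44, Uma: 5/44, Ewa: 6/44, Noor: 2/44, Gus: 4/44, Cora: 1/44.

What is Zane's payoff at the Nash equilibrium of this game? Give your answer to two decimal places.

Each unit j contributes comes back to j as 8.4 × (j's share), so j prefers to contribute only if that share exceeds 1/8.4 = 0.1190; otherwise keeping the unit dominates.
The shares above 0.1190 belong to Hana, Wei, Finn and Ewa, contributing 9 each; the remaining 7 contribute 0. Total contributed: 36.
Zane keeps 9 and receives 8.4 × 36 × 2/44 = 13.75 from the tour-expenses pool, for a payoff of 22.75.

22.75 dollars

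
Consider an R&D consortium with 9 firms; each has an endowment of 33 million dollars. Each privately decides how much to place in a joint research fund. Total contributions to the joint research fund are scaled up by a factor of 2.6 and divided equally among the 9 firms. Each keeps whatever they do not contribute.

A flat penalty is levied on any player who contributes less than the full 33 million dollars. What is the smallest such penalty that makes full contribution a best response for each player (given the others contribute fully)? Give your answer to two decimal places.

23.47 million dollars

Given the others contribute fully, the best deviation is to contribute 0 (any partial contribution still incurs the fine and gives up units whose private return 0.2889 is below 1).
Deviating from 33 to 0 saves 33 million dollars but forfeits the deviator's share of the drop in the joint research fund: 2.6/9 × 33 = 9.53.
So the deviation gain is 33 − 9.53 = 23.47, and the fine must be at least 23.47 million dollars to wipe it out.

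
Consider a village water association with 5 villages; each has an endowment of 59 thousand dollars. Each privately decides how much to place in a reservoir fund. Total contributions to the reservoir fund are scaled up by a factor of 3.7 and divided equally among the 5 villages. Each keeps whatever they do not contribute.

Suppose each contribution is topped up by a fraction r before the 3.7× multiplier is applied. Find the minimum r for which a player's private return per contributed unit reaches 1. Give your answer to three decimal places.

With matching at rate r, one contributed unit becomes (1 + r) in the reservoir fund and returns 3.7 × (1 + r) / 5 to the contributor.
Setting this equal to 1: 1 + r = 5/3.7 = 1.3514.
So the minimum matching rate is r = 1.3514 − 1 = 0.351.

0.351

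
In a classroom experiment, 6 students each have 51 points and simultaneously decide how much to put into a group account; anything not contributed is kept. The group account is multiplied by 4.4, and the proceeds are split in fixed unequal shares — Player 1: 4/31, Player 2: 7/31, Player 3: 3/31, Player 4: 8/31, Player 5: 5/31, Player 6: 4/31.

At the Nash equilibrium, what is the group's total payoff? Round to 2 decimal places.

479.40 points

A player with share s gets back 4.4·s per unit contributed, so full contribution is dominant for anyone with s > 1/4.4 = 0.2273 and zero contribution is dominant for anyone below.
The only share above 0.2273 is Player 4's 8/31, contributing 51; the remaining 5 contribute 0. Total contributed: 51.
The group account pays out 4.4 × 51 = 224.40 in total (split across the unequal shares, but the aggregate is all that matters for the group sum).
The 5 free-riders keep 51 each, adding 255. Group total = 255 + 224.40 = 479.40.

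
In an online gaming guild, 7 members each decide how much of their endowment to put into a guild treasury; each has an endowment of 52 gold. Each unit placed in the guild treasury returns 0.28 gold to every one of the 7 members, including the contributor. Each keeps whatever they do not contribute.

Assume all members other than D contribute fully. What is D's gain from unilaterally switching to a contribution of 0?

37.44 gold

Switching from a contribution of 52 to 0 lets D keep an extra 52 gold, but lowers the guild treasury by 52, which costs D their own share of that drop: 0.28 × 52 = 14.56.
Net gain = 52 − 14.56 = 37.44. The private return per contributed unit (0.28) is below 1, so free-riding is indeed the best response regardless of what the others do.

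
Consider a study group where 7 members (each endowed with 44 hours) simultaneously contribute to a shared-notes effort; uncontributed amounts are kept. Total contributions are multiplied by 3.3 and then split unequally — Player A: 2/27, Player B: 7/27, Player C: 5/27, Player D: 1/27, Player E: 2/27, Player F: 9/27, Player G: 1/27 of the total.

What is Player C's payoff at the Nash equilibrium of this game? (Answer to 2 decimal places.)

Player j's private return per contributed unit is 3.3 × (j's share). Contributing is weakly dominant for j when that share is at least 1/3.3 = 0.3030, and contributing 0 is dominant otherwise.
The only share above 0.3030 is Player F's 9/27, contributing 44; the remaining 6 contribute 0. Total contributed: 44.
Player C keeps 44 and receives 3.3 × 44 × 5/27 = 26.89 from the shared-notes effort, for a payoff of 70.89.

70.89 hours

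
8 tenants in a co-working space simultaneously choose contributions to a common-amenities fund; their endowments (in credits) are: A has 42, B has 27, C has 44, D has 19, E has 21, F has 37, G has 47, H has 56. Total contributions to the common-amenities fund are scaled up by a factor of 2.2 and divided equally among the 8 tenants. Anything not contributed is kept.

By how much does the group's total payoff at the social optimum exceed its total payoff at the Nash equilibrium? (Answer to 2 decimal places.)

The private return per contributed unit is 2.2/8 = 0.2750 < 1 for every player regardless of endowment, so the Nash equilibrium is zero contribution and the group total is Σ E_j = 42 + 27 + 44 + 19 + 21 + 37 + 47 + 56 = 293.
Each contributed unit returns 2.200 to the group, so the social optimum is full contribution by everyone: group total = 2.200 × 293 = 644.60.
Efficiency loss = (2.200 − 1) × 293 = 351.60.

351.60 credits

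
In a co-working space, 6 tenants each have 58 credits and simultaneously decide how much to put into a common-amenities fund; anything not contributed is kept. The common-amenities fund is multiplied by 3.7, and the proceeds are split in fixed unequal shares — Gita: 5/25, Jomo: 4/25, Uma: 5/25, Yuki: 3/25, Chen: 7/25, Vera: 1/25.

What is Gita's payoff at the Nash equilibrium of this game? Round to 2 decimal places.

Each unit j contributes comes back to j as 3.7 × (j's share), so j prefers to contribute only if that share exceeds 1/3.7 = 0.2703; otherwise keeping the unit dominates.
Only Chen (7/25) clears that bar, contributing 58; the remaining 5 contribute 0. Total contributed: 58.
Gita keeps 58 and receives 3.7 × 58 × 5/25 = 42.92 from the common-amenities fund, for a payoff of 100.92.

100.92 credits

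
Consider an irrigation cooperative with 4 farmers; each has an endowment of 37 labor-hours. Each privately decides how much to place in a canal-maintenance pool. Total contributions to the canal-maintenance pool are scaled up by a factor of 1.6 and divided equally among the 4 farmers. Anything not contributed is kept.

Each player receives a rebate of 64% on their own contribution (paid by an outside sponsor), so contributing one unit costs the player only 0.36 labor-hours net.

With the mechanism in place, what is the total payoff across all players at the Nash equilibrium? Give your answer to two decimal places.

Under the mechanism each unit contributed yields (1.6/4) / 0.36 = 1.1111 back to its contributor per unit of net cost, which exceeds 1, making full contribution the dominant choice for everyone.
So the Nash equilibrium is full contribution by all 4; the group earns 4 × (37 × 0.64 + 1.6 × 37) = 331.52.

331.52 labor-hours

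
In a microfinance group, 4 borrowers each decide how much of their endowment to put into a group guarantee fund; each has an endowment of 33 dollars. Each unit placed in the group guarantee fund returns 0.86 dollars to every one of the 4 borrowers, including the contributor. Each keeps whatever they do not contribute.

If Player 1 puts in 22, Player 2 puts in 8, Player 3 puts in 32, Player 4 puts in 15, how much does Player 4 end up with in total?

Total contributed: 22 + 8 + 32 + 15 = 77.
Each receives 0.86 × 77 = 66.22 from the group guarantee fund.
Player 4 keeps 33 − 15 = 18, so Player 4's payoff is 18 + 66.22 = 84.22.

84.22 dollars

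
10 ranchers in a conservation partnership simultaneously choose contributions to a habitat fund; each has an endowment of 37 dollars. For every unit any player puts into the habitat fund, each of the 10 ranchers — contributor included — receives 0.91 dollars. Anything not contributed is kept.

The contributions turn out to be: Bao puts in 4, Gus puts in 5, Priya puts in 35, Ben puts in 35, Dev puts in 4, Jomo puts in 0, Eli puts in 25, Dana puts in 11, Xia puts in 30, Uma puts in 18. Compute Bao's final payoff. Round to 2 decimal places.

Total contributed: 4 + 5 + 35 + 35 + 4 + 0 + 25 + 11 + 30 + 18 = 167.
Each receives 0.91 × 167 = 151.97 from the habitat fund.
Bao keeps 37 − 4 = 33, so Bao's payoff is 33 + 151.97 = 184.97.

184.97 dollars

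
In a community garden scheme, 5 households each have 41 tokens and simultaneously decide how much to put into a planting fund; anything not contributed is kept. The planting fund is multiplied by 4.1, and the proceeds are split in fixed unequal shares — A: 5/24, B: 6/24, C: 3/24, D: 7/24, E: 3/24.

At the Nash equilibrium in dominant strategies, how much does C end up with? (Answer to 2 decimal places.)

Each unit j contributes comes back to j as 4.1 × (j's share), so j prefers to contribute only if that share exceeds 1/4.1 = 0.2439; otherwise keeping the unit dominates.
The shares above 0.2439 belong to B and D, contributing 41 each; the remaining 3 contribute 0. Total contributed: 82.
C keeps 41 and receives 4.1 × 82 × 3/24 = 42.03 from the planting fund, for a payoff of 83.03.

83.03 tokens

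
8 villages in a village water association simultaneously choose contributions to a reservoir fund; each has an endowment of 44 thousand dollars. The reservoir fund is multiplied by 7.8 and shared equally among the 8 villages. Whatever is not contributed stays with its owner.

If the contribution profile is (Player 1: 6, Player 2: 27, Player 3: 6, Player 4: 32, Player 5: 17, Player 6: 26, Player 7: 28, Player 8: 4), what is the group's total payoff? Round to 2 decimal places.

1344.80 thousand dollars

Total contributed: 6 + 27 + 6 + 32 + 17 + 26 + 28 + 4 = 146; total kept: 8 × 44 − 146 = 206.
The reservoir fund pays out 7.8 × 146 = 1138.80 in aggregate.
Group total = 206 + 1138.80 = 1344.80.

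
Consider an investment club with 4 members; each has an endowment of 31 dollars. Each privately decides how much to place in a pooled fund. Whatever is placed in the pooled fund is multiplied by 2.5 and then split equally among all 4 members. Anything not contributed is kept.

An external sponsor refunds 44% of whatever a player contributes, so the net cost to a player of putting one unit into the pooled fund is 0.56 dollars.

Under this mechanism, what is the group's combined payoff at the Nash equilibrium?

The effective private return per unit is now (2.5/4) / 0.56 = 1.1161 > 1, so every player's dominant strategy flips to full contribution.
At the Nash equilibrium everyone contributes 31. Group total payoff = 4 × (31 × 0.44 + 2.5 × 31) = 364.56.

364.56 dollars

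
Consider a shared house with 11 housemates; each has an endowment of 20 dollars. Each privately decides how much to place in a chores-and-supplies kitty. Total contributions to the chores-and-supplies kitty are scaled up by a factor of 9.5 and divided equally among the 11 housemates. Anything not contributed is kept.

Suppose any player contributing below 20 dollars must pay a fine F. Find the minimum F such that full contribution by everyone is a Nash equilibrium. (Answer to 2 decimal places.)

Given the others contribute fully, the best deviation is to contribute 0 (any partial contribution still incurs the fine and gives up units whose private return 0.8636 is below 1).
Deviating from 20 to 0 saves 20 dollars but forfeits the deviator's share of the drop in the chores-and-supplies kitty: 9.5/11 × 20 = 17.27.
So the deviation gain is 20 − 17.27 = 2.73, and the fine must be at least 2.73 dollars to wipe it out.

2.73 dollars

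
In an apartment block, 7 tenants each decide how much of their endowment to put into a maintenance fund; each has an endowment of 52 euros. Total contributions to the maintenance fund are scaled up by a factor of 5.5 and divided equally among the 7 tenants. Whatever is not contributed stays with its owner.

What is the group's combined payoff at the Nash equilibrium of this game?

Each contributed unit returns 5.5/7 = 0.7857 to its contributor — below 1 — so contributing 0 is dominant for every player. At the Nash equilibrium everyone keeps their 52, and the group total is 7 × 52 = 364.

364.00 euros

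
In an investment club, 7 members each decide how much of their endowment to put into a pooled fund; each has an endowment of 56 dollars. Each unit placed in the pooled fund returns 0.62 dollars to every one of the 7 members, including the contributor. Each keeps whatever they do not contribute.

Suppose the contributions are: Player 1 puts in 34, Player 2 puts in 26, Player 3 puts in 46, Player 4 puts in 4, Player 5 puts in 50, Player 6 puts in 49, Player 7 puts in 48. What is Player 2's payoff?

189.34 dollars

Total contributed: 34 + 26 + 46 + 4 + 50 + 49 + 48 = 257.
Each receives 0.62 × 257 = 159.34 from the pooled fund.
Player 2 keeps 56 − 26 = 30, so Player 2's payoff is 30 + 159.34 = 189.34.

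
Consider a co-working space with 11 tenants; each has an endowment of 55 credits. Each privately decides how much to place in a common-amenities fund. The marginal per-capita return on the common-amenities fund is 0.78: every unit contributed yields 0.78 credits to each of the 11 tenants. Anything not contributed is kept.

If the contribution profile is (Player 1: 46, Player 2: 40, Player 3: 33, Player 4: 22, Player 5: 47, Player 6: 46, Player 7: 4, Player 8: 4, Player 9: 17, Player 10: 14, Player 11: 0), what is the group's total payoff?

2674.34 credits

Total contributed: 46 + 40 + 33 + 22 + 47 + 46 + 4 + 4 + 17 + 14 + 0 = 273; total kept: 11 × 55 − 273 = 332.
The common-amenities fund pays out 0.78 × 11 × 273 = 2342.34 in aggregate.
Group total = 332 + 2342.34 = 2674.34.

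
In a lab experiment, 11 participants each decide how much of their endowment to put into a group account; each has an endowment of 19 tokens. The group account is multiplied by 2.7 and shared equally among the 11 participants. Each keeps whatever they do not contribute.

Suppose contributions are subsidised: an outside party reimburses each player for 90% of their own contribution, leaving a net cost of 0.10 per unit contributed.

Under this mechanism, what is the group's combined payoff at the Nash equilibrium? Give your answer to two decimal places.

752.40 tokens

Under the mechanism each unit contributed yields (2.7/11) / 0.10 = 2.4545 back to its contributor per unit of net cost, which exceeds 1, making full contribution the dominant choice for everyone.
At the Nash equilibrium everyone contributes 19. Group total payoff = 11 × (19 × 0.90 + 2.7 × 19) = 752.40.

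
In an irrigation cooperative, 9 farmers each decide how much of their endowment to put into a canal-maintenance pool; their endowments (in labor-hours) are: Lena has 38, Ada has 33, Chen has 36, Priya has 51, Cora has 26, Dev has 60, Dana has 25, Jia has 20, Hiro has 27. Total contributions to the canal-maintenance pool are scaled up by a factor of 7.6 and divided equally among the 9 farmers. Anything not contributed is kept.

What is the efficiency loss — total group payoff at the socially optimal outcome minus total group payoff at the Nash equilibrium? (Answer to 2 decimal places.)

2085.60 labor-hours

The private return per contributed unit is 7.6/9 = 0.8444 < 1 for every player regardless of endowment, so the Nash equilibrium is zero contribution and the group total is Σ E_j = 38 + 33 + 36 + 51 + 26 + 60 + 25 + 20 + 27 = 316.
Each contributed unit returns 7.600 to the group, so the social optimum is full contribution by everyone: group total = 7.600 × 316 = 2401.60.
Efficiency loss = (7.600 − 1) × 316 = 2085.60.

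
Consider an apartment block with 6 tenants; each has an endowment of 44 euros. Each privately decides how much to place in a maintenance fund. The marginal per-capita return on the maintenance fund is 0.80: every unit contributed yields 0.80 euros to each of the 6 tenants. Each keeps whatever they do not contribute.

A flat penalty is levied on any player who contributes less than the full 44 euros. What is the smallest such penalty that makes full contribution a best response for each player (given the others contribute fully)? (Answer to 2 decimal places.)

Given the others contribute fully, the best deviation is to contribute 0 (any partial contribution still incurs the fine and gives up units whose private return 0.80 is below 1).
Deviating from 44 to 0 saves 44 euros but forfeits the deviator's share of the drop in the maintenance fund: 0.80 × 44 = 35.20.
So the deviation gain is 44 − 35.20 = 8.80, and the fine must be at least 8.80 euros to wipe it out.

8.80 euros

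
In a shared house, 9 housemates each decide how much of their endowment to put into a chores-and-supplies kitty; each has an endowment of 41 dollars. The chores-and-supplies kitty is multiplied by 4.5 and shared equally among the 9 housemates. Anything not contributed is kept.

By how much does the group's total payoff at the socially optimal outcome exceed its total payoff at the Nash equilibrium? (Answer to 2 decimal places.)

1291.50 dollars

Each contributed unit returns 4.5/9 = 0.5000 to its contributor — below 1 — so contributing 0 is dominant for every player. At the Nash equilibrium everyone keeps their 41, and the group total is 9 × 41 = 369.
Each contributed unit returns 4.500 to the group as a whole (0.5000 to each of 9 players), which exceeds 1, so the social optimum is full contribution: group total = 4.500 × 369 = 1660.50.
Efficiency loss = 1660.50 − 369 = 1291.50.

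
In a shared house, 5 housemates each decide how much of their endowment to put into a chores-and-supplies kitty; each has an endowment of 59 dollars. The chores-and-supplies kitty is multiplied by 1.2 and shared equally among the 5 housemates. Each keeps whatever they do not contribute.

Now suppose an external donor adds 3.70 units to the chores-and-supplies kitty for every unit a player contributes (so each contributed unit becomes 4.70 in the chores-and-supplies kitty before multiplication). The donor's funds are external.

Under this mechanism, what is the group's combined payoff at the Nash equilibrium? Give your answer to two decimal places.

The effective private return per unit is now 1.2 × 4.70 / 5 = 1.1280 > 1, so every player's dominant strategy flips to full contribution.
At the Nash equilibrium everyone contributes 59. Group total payoff = 1.2 × 4.70 × 295 = 1663.80.

1663.80 dollars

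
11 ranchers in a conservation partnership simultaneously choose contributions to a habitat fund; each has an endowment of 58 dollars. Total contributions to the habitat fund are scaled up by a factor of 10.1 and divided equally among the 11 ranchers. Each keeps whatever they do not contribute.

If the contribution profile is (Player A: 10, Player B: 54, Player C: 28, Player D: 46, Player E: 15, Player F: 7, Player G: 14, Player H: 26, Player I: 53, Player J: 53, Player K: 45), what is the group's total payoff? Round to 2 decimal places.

Total contributed: 10 + 54 + 28 + 46 + 15 + 7 + 14 + 26 + 53 + 53 + 45 = 351; total kept: 11 × 58 − 351 = 287.
The habitat fund pays out 10.1 × 351 = 3545.10 in aggregate.
Group total = 287 + 3545.10 = 3832.10.

3832.10 dollars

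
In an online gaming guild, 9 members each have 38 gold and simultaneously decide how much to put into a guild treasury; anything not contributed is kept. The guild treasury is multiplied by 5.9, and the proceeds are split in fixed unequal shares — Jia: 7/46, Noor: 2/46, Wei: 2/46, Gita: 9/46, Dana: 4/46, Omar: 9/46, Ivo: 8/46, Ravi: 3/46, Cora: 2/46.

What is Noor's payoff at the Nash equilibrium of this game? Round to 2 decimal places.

For player j, contributing a unit is worthwhile iff 5.9 × (j's share) ≥ 1, i.e. iff j's share is at least 0.1695.
Gita, Omar and Ivo are above the threshold, contributing 38 each; the remaining 6 contribute 0. Total contributed: 114.
Noor keeps 38 and receives 5.9 × 114 × 2/46 = 29.24 from the guild treasury, for a payoff of 67.24.

67.24 gold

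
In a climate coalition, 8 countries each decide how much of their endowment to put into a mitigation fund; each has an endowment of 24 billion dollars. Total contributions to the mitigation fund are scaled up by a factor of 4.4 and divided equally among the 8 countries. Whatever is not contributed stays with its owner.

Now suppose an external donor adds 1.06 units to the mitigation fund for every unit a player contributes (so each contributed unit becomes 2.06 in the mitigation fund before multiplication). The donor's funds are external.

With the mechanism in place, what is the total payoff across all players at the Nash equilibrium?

The effective private return per unit is now 4.4 × 2.06 / 8 = 1.1330 > 1, so every player's dominant strategy flips to full contribution.
So the Nash equilibrium is full contribution by all 8; the group earns 4.4 × 2.06 × 192 = 1740.29.

1740.29 billion dollars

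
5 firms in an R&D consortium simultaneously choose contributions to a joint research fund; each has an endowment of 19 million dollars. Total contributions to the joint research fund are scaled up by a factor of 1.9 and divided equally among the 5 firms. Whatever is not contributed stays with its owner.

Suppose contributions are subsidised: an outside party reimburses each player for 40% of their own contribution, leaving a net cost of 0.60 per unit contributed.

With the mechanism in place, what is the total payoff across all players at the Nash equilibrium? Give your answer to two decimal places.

With the mechanism, a contributed unit returns (1.9/5) / 0.60 = 0.6333 per unit of net cost — still below 1 — so contributing 0 remains dominant for every player.
Everyone keeps their endowment and the group total is 5 × 19 = 95.

95.00 million dollars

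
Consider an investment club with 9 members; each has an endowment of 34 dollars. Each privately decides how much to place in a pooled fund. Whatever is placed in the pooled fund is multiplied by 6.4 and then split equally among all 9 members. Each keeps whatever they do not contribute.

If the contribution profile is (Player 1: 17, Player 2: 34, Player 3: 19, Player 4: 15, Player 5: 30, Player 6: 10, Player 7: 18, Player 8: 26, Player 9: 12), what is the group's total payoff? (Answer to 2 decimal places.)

Total contributed: 17 + 34 + 19 + 15 + 30 + 10 + 18 + 26 + 12 = 181; total kept: 9 × 34 − 181 = 125.
The pooled fund pays out 6.4 × 181 = 1158.40 in aggregate.
Group total = 125 + 1158.40 = 1283.40.

1283.40 dollars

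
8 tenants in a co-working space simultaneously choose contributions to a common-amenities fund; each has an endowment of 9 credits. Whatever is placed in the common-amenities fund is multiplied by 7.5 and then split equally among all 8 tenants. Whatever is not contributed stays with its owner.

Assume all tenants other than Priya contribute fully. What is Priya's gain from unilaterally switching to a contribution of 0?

0.56 credits

Switching from a contribution of 9 to 0 lets Priya keep an extra 9 credits, but lowers the common-amenities fund by 9, which costs Priya their own share of that drop: 7.5/8 × 9 = 8.44.
Net gain = 9 − 8.44 = 0.56. The private return per contributed unit (0.9375) is below 1, so free-riding is indeed the best response regardless of what the others do.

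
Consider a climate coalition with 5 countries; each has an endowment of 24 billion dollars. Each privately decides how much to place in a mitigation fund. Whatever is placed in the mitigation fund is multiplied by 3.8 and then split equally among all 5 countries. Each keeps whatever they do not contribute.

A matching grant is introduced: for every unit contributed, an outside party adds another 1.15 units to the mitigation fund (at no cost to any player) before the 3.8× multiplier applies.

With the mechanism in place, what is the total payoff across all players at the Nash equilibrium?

With the mechanism, a contributed unit returns 3.8 × 2.15 / 5 = 1.6340 per unit of net cost to the contributor — now above 1 — so contributing fully is weakly dominant for every player.
So the Nash equilibrium is full contribution by all 5; the group earns 3.8 × 2.15 × 120 = 980.40.

980.40 billion dollars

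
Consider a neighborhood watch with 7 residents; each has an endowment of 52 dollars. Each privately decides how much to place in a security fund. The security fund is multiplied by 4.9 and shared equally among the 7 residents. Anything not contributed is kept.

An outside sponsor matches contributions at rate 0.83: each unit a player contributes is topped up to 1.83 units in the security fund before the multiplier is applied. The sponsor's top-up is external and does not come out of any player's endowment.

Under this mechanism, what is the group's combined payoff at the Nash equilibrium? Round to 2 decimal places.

3263.99 dollars

The effective private return per unit is now 4.9 × 1.83 / 7 = 1.2810 > 1, so every player's dominant strategy flips to full contribution.
So the Nash equilibrium is full contribution by all 7; the group earns 4.9 × 1.83 × 364 = 3263.99.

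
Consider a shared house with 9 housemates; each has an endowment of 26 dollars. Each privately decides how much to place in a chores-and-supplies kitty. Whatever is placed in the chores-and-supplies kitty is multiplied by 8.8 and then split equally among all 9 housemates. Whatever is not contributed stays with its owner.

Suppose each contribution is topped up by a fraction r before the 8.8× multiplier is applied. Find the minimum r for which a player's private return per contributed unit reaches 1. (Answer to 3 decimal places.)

0.023

With matching at rate r, one contributed unit becomes (1 + r) in the chores-and-supplies kitty and returns 8.8 × (1 + r) / 9 to the contributor.
Setting this equal to 1: 1 + r = 9/8.8 = 1.0227.
So the minimum matching rate is r = 1.0227 − 1 = 0.023.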